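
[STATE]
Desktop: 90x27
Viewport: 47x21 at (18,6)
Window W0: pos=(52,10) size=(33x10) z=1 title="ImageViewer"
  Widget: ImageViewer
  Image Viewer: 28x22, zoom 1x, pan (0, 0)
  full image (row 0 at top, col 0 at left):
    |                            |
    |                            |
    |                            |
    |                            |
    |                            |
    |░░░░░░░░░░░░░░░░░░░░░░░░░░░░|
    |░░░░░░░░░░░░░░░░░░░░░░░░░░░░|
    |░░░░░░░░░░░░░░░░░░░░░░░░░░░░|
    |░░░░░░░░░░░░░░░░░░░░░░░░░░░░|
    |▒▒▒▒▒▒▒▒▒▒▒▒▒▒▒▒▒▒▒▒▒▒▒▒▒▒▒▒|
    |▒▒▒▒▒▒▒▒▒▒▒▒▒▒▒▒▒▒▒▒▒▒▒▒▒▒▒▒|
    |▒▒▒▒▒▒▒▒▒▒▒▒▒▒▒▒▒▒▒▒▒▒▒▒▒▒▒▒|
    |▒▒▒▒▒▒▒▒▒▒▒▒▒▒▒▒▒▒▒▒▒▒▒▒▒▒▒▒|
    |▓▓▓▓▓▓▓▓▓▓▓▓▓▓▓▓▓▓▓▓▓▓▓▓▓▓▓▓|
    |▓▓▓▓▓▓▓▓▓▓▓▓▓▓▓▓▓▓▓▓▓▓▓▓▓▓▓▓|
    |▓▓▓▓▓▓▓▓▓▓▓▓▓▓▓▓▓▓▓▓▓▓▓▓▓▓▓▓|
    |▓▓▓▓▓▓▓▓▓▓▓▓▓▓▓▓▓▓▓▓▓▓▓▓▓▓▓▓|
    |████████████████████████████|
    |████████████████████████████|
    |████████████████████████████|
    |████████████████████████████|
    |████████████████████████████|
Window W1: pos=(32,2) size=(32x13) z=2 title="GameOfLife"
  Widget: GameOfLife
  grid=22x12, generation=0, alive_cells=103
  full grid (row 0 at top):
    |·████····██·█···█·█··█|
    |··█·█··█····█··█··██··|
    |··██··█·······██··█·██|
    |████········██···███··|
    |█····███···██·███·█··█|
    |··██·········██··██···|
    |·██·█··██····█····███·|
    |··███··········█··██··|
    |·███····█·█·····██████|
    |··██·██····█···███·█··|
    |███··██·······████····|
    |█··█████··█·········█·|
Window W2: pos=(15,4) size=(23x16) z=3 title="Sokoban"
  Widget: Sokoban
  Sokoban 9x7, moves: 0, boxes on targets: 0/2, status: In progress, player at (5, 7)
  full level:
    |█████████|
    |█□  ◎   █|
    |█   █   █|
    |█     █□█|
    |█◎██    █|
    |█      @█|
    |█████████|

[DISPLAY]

───────────────────┨·█·······██··█·██        ┃ 
███████            ┃·······██···███··        ┃ 
  ◎   █            ┃███···██·███·█··█        ┃ 
  █   █            ┃········██··██···        ┃ 
    █□█            ┃··██····█····███·        ┃━
██    █            ┃··········█··██··        ┃r
     @█            ┃···█·█·····██████        ┃─
███████            ┃██····█···███·█··        ┃ 
ves: 0  0/2        ┃━━━━━━━━━━━━━━━━━━━━━━━━━┛ 
                   ┃              ┃            
                   ┃              ┃            
                   ┃              ┃            
                   ┃              ┃░░░░░░░░░░░░
━━━━━━━━━━━━━━━━━━━┛              ┗━━━━━━━━━━━━
                                               
                                               
                                               
                                               
                                               
                                               
                                               


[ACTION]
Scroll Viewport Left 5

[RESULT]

  ┠─────────────────────┨·█·······██··█·██     
  ┃█████████            ┃·······██···███··     
  ┃█□  ◎   █            ┃███···██·███·█··█     
  ┃█   █   █            ┃········██··██···     
  ┃█     █□█            ┃··██····█····███·     
  ┃█◎██    █            ┃··········█··██··     
  ┃█      @█            ┃···█·█·····██████     
  ┃█████████            ┃██····█···███·█··     
  ┃Moves: 0  0/2        ┃━━━━━━━━━━━━━━━━━━━━━━
  ┃                     ┃              ┃       
  ┃                     ┃              ┃       
  ┃                     ┃              ┃       
  ┃                     ┃              ┃░░░░░░░
  ┗━━━━━━━━━━━━━━━━━━━━━┛              ┗━━━━━━━
                                               
                                               
                                               
                                               
                                               
                                               
                                               


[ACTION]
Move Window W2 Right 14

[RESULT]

                ┠─────────────────────┨·██     
                ┃█████████            ┃█··     
                ┃█□  ◎   █            ┃··█     
                ┃█   █   █            ┃···     
                ┃█     █□█            ┃██·     
                ┃█◎██    █            ┃█··     
                ┃█      @█            ┃███     
                ┃█████████            ┃█··     
                ┃Moves: 0  0/2        ┃━━━━━━━━
                ┃                     ┃┃       
                ┃                     ┃┃       
                ┃                     ┃┃       
                ┃                     ┃┃░░░░░░░
                ┗━━━━━━━━━━━━━━━━━━━━━┛┗━━━━━━━
                                               
                                               
                                               
                                               
                                               
                                               
                                               


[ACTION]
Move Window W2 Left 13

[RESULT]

   ┠─────────────────────┨█·······██··█·██     
   ┃█████████            ┃······██···███··     
   ┃█□  ◎   █            ┃██···██·███·█··█     
   ┃█   █   █            ┃·······██··██···     
   ┃█     █□█            ┃·██····█····███·     
   ┃█◎██    █            ┃·········█··██··     
   ┃█      @█            ┃··█·█·····██████     
   ┃█████████            ┃█····█···███·█··     
   ┃Moves: 0  0/2        ┃━━━━━━━━━━━━━━━━━━━━━
   ┃                     ┃             ┃       
   ┃                     ┃             ┃       
   ┃                     ┃             ┃       
   ┃                     ┃             ┃░░░░░░░
   ┗━━━━━━━━━━━━━━━━━━━━━┛             ┗━━━━━━━
                                               
                                               
                                               
                                               
                                               
                                               
                                               


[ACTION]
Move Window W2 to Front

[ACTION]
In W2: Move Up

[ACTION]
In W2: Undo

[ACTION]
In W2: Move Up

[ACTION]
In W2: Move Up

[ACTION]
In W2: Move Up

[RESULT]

   ┠─────────────────────┨█·······██··█·██     
   ┃█████████            ┃······██···███··     
   ┃█□  ◎  □█            ┃██···██·███·█··█     
   ┃█   █  @█            ┃·······██··██···     
   ┃█     █ █            ┃·██····█····███·     
   ┃█◎██    █            ┃·········█··██··     
   ┃█       █            ┃··█·█·····██████     
   ┃█████████            ┃█····█···███·█··     
   ┃Moves: 3  0/2        ┃━━━━━━━━━━━━━━━━━━━━━
   ┃                     ┃             ┃       
   ┃                     ┃             ┃       
   ┃                     ┃             ┃       
   ┃                     ┃             ┃░░░░░░░
   ┗━━━━━━━━━━━━━━━━━━━━━┛             ┗━━━━━━━
                                               
                                               
                                               
                                               
                                               
                                               
                                               


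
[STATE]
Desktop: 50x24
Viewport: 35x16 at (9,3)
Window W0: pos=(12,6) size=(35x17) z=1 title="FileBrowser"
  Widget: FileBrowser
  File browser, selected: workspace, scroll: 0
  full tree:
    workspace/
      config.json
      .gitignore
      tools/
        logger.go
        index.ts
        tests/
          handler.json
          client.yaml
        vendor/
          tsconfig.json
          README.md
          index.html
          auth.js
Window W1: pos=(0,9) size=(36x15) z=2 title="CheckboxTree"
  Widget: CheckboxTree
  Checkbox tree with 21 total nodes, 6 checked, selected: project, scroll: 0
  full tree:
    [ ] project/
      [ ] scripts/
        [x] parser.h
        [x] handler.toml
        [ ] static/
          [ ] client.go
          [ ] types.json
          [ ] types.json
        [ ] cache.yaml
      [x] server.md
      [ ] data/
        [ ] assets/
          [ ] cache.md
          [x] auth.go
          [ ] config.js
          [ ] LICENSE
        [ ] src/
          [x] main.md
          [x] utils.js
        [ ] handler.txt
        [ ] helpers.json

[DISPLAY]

                                   
                                   
                                   
   ┏━━━━━━━━━━━━━━━━━━━━━━━━━━━━━━━
   ┃ FileBrowser                   
   ┠───────────────────────────────
━━━━━━━━━━━━━━━━━━━━━━━━━━┓        
xTree                     ┃        
──────────────────────────┨        
ject/                     ┃        
cripts/                   ┃        
 parser.h                 ┃        
 handler.toml             ┃        
 static/                  ┃        
 ] client.go              ┃        
 ] types.json             ┃        


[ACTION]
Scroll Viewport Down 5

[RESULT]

   ┠───────────────────────────────
━━━━━━━━━━━━━━━━━━━━━━━━━━┓        
xTree                     ┃        
──────────────────────────┨        
ject/                     ┃        
cripts/                   ┃        
 parser.h                 ┃        
 handler.toml             ┃        
 static/                  ┃        
 ] client.go              ┃        
 ] types.json             ┃        
 ] types.json             ┃        
 cache.yaml               ┃        
erver.md                  ┃        
ata/                      ┃━━━━━━━━
━━━━━━━━━━━━━━━━━━━━━━━━━━┛        


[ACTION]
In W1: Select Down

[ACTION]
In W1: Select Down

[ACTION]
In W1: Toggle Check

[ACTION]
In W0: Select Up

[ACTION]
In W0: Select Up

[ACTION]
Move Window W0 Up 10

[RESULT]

   ┃                               
━━━━━━━━━━━━━━━━━━━━━━━━━━┓        
xTree                     ┃        
──────────────────────────┨        
ject/                     ┃        
cripts/                   ┃        
 parser.h                 ┃        
 handler.toml             ┃        
 static/                  ┃━━━━━━━━
 ] client.go              ┃        
 ] types.json             ┃        
 ] types.json             ┃        
 cache.yaml               ┃        
erver.md                  ┃        
ata/                      ┃        
━━━━━━━━━━━━━━━━━━━━━━━━━━┛        


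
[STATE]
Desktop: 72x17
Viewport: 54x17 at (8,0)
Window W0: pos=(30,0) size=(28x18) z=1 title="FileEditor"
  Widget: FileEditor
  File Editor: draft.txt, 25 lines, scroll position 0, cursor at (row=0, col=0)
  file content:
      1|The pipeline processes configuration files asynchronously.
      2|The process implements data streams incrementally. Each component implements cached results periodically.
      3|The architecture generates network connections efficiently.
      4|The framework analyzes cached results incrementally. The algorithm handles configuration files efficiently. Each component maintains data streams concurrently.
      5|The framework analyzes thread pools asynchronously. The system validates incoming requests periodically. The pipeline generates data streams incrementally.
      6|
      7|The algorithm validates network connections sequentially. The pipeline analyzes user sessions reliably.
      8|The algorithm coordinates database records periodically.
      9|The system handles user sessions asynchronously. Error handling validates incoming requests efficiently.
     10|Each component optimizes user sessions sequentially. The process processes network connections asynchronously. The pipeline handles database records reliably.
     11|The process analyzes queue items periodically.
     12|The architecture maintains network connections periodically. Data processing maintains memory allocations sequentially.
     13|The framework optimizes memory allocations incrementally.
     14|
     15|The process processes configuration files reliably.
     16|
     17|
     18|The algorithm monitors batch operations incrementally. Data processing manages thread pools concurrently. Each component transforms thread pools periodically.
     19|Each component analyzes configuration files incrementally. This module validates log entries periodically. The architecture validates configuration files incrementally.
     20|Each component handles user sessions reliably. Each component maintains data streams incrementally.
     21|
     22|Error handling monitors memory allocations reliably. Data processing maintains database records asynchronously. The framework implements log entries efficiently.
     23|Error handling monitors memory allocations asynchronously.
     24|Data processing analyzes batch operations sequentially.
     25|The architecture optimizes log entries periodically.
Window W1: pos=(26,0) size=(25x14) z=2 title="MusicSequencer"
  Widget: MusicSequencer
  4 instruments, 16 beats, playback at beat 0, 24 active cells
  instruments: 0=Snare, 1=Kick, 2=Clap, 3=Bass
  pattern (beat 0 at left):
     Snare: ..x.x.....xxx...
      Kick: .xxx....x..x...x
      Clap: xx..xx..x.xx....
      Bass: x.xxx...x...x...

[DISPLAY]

                  ┏━━━━━━━━━━━━━━━━━━━━━━━┓━━━━━━┓    
                  ┃ MusicSequencer        ┃      ┃    
                  ┠───────────────────────┨──────┨    
                  ┃      ▼123456789012345 ┃es co▲┃    
                  ┃ Snare··█·█·····███··· ┃ts da█┃    
                  ┃  Kick·███····█··█···█ ┃erate░┃    
                  ┃  Clap██··██··█·██···· ┃es ca░┃    
                  ┃  Bass█·███···█···█··· ┃es th░┃    
                  ┃                       ┃     ░┃    
                  ┃                       ┃tes n░┃    
                  ┃                       ┃nates░┃    
                  ┃                       ┃ser s░┃    
                  ┃                       ┃izes ░┃    
                  ┗━━━━━━━━━━━━━━━━━━━━━━━┛ queu░┃    
                      ┃The architecture maintain░┃    
                      ┃The framework optimizes m░┃    
                      ┃                         ▼┃    


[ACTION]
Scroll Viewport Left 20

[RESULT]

                          ┏━━━━━━━━━━━━━━━━━━━━━━━┓━━━
                          ┃ MusicSequencer        ┃   
                          ┠───────────────────────┨───
                          ┃      ▼123456789012345 ┃es 
                          ┃ Snare··█·█·····███··· ┃ts 
                          ┃  Kick·███····█··█···█ ┃era
                          ┃  Clap██··██··█·██···· ┃es 
                          ┃  Bass█·███···█···█··· ┃es 
                          ┃                       ┃   
                          ┃                       ┃tes
                          ┃                       ┃nat
                          ┃                       ┃ser
                          ┃                       ┃ize
                          ┗━━━━━━━━━━━━━━━━━━━━━━━┛ qu
                              ┃The architecture mainta
                              ┃The framework optimizes
                              ┃                       


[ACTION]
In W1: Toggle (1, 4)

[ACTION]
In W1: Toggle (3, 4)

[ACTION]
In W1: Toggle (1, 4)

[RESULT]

                          ┏━━━━━━━━━━━━━━━━━━━━━━━┓━━━
                          ┃ MusicSequencer        ┃   
                          ┠───────────────────────┨───
                          ┃      ▼123456789012345 ┃es 
                          ┃ Snare··█·█·····███··· ┃ts 
                          ┃  Kick·███····█··█···█ ┃era
                          ┃  Clap██··██··█·██···· ┃es 
                          ┃  Bass█·██····█···█··· ┃es 
                          ┃                       ┃   
                          ┃                       ┃tes
                          ┃                       ┃nat
                          ┃                       ┃ser
                          ┃                       ┃ize
                          ┗━━━━━━━━━━━━━━━━━━━━━━━┛ qu
                              ┃The architecture mainta
                              ┃The framework optimizes
                              ┃                       


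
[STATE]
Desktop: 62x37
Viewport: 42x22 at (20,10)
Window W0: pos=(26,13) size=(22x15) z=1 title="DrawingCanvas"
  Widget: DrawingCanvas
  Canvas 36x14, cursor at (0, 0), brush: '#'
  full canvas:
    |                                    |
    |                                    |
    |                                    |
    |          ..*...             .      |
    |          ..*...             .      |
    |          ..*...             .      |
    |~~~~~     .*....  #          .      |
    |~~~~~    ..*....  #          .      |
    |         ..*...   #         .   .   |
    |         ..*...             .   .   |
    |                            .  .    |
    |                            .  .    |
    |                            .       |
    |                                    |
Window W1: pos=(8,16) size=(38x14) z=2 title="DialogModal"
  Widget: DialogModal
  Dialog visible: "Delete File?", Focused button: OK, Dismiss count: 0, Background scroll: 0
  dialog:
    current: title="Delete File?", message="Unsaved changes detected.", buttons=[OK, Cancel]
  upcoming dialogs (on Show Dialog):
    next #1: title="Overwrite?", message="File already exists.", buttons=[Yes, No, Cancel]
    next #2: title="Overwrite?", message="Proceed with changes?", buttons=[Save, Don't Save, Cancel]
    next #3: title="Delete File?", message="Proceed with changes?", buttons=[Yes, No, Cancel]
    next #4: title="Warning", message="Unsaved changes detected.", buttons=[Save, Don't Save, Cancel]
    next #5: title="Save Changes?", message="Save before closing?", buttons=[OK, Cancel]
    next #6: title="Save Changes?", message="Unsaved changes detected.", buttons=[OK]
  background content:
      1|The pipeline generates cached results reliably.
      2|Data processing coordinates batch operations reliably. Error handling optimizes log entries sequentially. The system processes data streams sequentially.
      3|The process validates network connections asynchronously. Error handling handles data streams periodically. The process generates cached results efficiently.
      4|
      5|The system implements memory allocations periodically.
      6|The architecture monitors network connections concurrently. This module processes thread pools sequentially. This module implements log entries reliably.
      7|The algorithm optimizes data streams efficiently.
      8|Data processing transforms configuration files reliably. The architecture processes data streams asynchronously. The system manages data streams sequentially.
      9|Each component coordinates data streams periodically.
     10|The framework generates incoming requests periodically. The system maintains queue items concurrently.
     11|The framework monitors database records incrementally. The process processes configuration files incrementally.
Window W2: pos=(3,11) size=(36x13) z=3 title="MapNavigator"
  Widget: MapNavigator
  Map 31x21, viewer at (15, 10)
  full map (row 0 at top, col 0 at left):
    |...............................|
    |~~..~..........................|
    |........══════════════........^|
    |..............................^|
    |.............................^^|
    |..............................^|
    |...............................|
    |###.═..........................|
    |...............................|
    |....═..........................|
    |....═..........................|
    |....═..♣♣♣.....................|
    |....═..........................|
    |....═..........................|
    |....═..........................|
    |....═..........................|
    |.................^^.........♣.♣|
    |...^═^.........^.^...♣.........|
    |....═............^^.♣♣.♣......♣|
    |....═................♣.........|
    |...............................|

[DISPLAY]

                                          
━━━━━━━━━━━━━━━━━━┓                       
                  ┃                       
──────────────────┨━━━━━━━━┓              
................. ┃as      ┃              
................. ┃────────┨              
................. ┃━━━━━━┓ ┃              
................. ┃      ┃ ┃              
.@............... ┃──────┨ ┃              
................. ┃result┃ ┃              
................. ┃tch op┃ ┃              
................. ┃─┐nnec┃ ┃              
................. ┃ │    ┃ ┃              
━━━━━━━━━━━━━━━━━━┛ │ocat┃ ┃              
[OK]  Cancel        │k co┃ ┃              
────────────────────┘eams┃ ┃              
sing transforms configura┃ ┃              
ent coordinates data stre┃━┛              
rk generates incoming req┃                
━━━━━━━━━━━━━━━━━━━━━━━━━┛                
                                          
                                          


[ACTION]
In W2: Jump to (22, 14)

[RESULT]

                                          
━━━━━━━━━━━━━━━━━━┓                       
                  ┃                       
──────────────────┨━━━━━━━━┓              
..........        ┃as      ┃              
..........        ┃────────┨              
..........        ┃━━━━━━┓ ┃              
..........        ┃      ┃ ┃              
.@........        ┃──────┨ ┃              
..........        ┃result┃ ┃              
.......♣.♣        ┃tch op┃ ┃              
♣.........        ┃─┐nnec┃ ┃              
♣.♣......♣        ┃ │    ┃ ┃              
━━━━━━━━━━━━━━━━━━┛ │ocat┃ ┃              
[OK]  Cancel        │k co┃ ┃              
────────────────────┘eams┃ ┃              
sing transforms configura┃ ┃              
ent coordinates data stre┃━┛              
rk generates incoming req┃                
━━━━━━━━━━━━━━━━━━━━━━━━━┛                
                                          
                                          


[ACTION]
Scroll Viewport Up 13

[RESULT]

                                          
                                          
                                          
                                          
                                          
                                          
                                          
                                          
                                          
                                          
                                          
━━━━━━━━━━━━━━━━━━┓                       
                  ┃                       
──────────────────┨━━━━━━━━┓              
..........        ┃as      ┃              
..........        ┃────────┨              
..........        ┃━━━━━━┓ ┃              
..........        ┃      ┃ ┃              
.@........        ┃──────┨ ┃              
..........        ┃result┃ ┃              
.......♣.♣        ┃tch op┃ ┃              
♣.........        ┃─┐nnec┃ ┃              


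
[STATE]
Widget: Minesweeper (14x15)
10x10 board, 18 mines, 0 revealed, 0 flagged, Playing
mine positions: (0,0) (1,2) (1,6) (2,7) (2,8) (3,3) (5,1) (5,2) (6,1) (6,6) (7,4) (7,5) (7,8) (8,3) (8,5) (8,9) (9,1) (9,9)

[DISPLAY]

■■■■■■■■■■    
■■■■■■■■■■    
■■■■■■■■■■    
■■■■■■■■■■    
■■■■■■■■■■    
■■■■■■■■■■    
■■■■■■■■■■    
■■■■■■■■■■    
■■■■■■■■■■    
■■■■■■■■■■    
              
              
              
              
              


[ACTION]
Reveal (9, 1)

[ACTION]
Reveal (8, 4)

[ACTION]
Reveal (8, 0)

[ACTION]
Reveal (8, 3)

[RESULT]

✹■■■■■■■■■    
■■✹■■■✹■■■    
■■■■■■■✹✹■    
■■■✹■■■■■■    
■■■■■■■■■■    
■✹✹■■■■■■■    
■✹■■■■✹■■■    
■■■■✹✹■■✹■    
■■■✹■✹■■■✹    
■✹■■■■■■■✹    
              
              
              
              
              


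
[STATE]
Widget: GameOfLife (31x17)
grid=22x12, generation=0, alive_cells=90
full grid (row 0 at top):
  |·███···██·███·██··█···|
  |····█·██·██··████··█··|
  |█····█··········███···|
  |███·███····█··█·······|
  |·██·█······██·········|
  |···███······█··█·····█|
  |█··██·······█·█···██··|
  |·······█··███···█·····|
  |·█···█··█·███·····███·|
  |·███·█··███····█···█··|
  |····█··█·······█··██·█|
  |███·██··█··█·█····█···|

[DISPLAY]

Gen: 0                         
·███···██·███·██··█···         
····█·██·██··████··█··         
█····█··········███···         
███·███····█··█·······         
·██·█······██·········         
···███······█··█·····█         
█··██·······█·█···██··         
·······█··███···█·····         
·█···█··█·███·····███·         
·███·█··███····█···█··         
····█··█·······█··██·█         
███·██··█··█·█····█···         
                               
                               
                               
                               


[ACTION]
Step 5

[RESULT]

Gen: 5                         
··········██···█······         
·█···████·██····█·····         
··███···█·██·█····██··         
·█·█····██·········█··         
····███·········███···         
······················         
··████·█···█··········         
·████·█····█··········         
█····██····██·········         
█·████················         
·██···················         
······················         
                               
                               
                               
                               


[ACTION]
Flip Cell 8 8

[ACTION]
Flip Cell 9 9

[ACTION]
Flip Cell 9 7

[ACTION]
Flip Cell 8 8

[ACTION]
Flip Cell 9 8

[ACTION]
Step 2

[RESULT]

Gen: 7                         
···██····██···········         
··█·····██··█·········         
··········██······██··         
···█···█████·····█·█··         
········██·······██···         
····█·█··········██···         
······█···············         
██····██·██·█·········         
█·███·█·█·█·█·········         
█·█·██·██··█··········         
·██·██·██·············         
······················         
                               
                               
                               
                               


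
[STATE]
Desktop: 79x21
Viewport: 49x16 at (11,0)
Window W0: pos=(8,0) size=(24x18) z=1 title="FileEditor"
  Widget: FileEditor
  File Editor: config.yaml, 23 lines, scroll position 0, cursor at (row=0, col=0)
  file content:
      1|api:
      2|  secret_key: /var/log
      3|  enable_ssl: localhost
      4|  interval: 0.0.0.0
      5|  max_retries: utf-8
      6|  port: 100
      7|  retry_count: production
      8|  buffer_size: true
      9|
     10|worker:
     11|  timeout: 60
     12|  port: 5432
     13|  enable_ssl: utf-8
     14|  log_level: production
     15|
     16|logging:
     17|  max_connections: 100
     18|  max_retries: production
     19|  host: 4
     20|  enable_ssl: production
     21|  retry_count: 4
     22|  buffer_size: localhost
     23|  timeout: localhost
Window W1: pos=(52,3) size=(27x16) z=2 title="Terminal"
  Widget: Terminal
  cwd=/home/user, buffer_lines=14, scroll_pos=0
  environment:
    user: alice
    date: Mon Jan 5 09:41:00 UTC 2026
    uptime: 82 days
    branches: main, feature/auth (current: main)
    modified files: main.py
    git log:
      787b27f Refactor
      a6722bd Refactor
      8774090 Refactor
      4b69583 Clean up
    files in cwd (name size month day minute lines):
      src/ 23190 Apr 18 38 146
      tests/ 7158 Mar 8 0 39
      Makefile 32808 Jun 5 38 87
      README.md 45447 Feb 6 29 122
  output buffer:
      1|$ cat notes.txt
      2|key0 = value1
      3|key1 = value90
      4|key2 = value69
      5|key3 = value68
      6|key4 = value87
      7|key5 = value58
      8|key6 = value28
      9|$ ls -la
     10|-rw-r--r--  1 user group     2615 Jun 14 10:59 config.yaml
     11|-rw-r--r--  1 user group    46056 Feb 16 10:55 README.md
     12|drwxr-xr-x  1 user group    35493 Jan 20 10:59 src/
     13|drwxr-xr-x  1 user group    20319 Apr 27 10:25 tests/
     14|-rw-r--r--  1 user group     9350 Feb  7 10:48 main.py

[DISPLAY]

━━━━━━━━━━━━━━━━━━━━┓                            
ileEditor           ┃                            
────────────────────┨                            
i:                 ▲┃                    ┏━━━━━━━
secret_key: /var/lo█┃                    ┃ Termin
enable_ssl: localho░┃                    ┠───────
interval: 0.0.0.0  ░┃                    ┃$ cat n
max_retries: utf-8 ░┃                    ┃key0 = 
port: 100          ░┃                    ┃key1 = 
retry_count: produc░┃                    ┃key2 = 
buffer_size: true  ░┃                    ┃key3 = 
                   ░┃                    ┃key4 = 
rker:              ░┃                    ┃key5 = 
timeout: 60        ░┃                    ┃key6 = 
port: 5432         ░┃                    ┃$ ls -l
enable_ssl: utf-8  ░┃                    ┃-rw-r--


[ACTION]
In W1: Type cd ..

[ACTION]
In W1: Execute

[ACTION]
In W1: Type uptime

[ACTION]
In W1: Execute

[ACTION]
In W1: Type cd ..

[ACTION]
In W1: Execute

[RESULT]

━━━━━━━━━━━━━━━━━━━━┓                            
ileEditor           ┃                            
────────────────────┨                            
i:                 ▲┃                    ┏━━━━━━━
secret_key: /var/lo█┃                    ┃ Termin
enable_ssl: localho░┃                    ┠───────
interval: 0.0.0.0  ░┃                    ┃-rw-r--
max_retries: utf-8 ░┃                    ┃-rw-r--
port: 100          ░┃                    ┃drwxr-x
retry_count: produc░┃                    ┃drwxr-x
buffer_size: true  ░┃                    ┃-rw-r--
                   ░┃                    ┃$ cd ..
rker:              ░┃                    ┃       
timeout: 60        ░┃                    ┃$ uptim
port: 5432         ░┃                    ┃ 10:00 
enable_ssl: utf-8  ░┃                    ┃$ cd ..


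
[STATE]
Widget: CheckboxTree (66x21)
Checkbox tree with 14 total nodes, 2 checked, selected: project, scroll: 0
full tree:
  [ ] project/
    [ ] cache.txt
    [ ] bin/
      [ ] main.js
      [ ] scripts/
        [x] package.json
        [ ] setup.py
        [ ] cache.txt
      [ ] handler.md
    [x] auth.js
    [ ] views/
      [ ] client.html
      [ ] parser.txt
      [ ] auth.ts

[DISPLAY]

>[-] project/                                                     
   [ ] cache.txt                                                  
   [-] bin/                                                       
     [ ] main.js                                                  
     [-] scripts/                                                 
       [x] package.json                                           
       [ ] setup.py                                               
       [ ] cache.txt                                              
     [ ] handler.md                                               
   [x] auth.js                                                    
   [ ] views/                                                     
     [ ] client.html                                              
     [ ] parser.txt                                               
     [ ] auth.ts                                                  
                                                                  
                                                                  
                                                                  
                                                                  
                                                                  
                                                                  
                                                                  


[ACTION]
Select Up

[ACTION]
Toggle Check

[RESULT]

>[x] project/                                                     
   [x] cache.txt                                                  
   [x] bin/                                                       
     [x] main.js                                                  
     [x] scripts/                                                 
       [x] package.json                                           
       [x] setup.py                                               
       [x] cache.txt                                              
     [x] handler.md                                               
   [x] auth.js                                                    
   [x] views/                                                     
     [x] client.html                                              
     [x] parser.txt                                               
     [x] auth.ts                                                  
                                                                  
                                                                  
                                                                  
                                                                  
                                                                  
                                                                  
                                                                  


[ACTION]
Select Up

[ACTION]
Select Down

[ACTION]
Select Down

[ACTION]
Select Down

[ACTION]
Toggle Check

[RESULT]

 [-] project/                                                     
   [x] cache.txt                                                  
   [-] bin/                                                       
>    [ ] main.js                                                  
     [x] scripts/                                                 
       [x] package.json                                           
       [x] setup.py                                               
       [x] cache.txt                                              
     [x] handler.md                                               
   [x] auth.js                                                    
   [x] views/                                                     
     [x] client.html                                              
     [x] parser.txt                                               
     [x] auth.ts                                                  
                                                                  
                                                                  
                                                                  
                                                                  
                                                                  
                                                                  
                                                                  
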